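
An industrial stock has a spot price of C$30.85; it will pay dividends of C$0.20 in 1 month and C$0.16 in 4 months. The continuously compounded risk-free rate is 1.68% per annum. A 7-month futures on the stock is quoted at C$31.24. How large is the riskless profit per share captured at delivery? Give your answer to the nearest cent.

PV(dividends) I = 0.20·e^(−0.0168·1/12) + 0.16·e^(−0.0168·4/12) = 0.3588
Fair futures F* = (S − I)·e^(rT) = (30.85 − 0.3588)·e^0.009800 = 30.4912 × 1.009848 = 30.7915
Market C$31.24 > fair 30.7915: forward overpriced → cash-and-carry (borrow at r, buy the stock and collect the dividends, short the forward).
Profit at T = |F_mkt − F*| = |31.24 − 30.7915| = C$0.45 per share

C$0.45 per share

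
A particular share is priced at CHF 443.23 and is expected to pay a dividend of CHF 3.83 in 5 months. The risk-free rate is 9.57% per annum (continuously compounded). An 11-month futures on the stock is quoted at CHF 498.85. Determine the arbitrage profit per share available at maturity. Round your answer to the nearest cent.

PV(dividends) I = 3.83·e^(−0.0957·5/12) = 3.6803
Fair futures F* = (S − I)·e^(rT) = (443.23 − 3.6803)·e^0.087725 = 439.5497 × 1.091688 = 479.8511
Market CHF 498.85 > fair 479.8511: forward overpriced → cash-and-carry (borrow at r, buy the stock and collect the dividends, short the forward).
Profit at T = |F_mkt − F*| = |498.85 − 479.8511| = CHF 19.00 per share

CHF 19.00 per share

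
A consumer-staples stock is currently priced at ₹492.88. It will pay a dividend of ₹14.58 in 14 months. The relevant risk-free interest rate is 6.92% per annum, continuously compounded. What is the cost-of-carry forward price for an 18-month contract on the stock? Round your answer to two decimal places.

₹531.87

PV(dividends) I = 14.58·e^(−0.0692·14/12)
I = 13.4492
F = (S − I)·e^(rT) = (492.88 − 13.4492) · e^(0.0692·18/12)
= 479.4308 · e^0.103800 = 479.4308 × 1.109379 = ₹531.87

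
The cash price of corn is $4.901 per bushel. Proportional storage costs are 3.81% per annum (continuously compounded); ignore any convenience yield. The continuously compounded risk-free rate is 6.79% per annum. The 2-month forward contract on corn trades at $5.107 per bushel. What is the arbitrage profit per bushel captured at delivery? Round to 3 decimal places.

Fair forward: F* = S·e^(carry·T), with carry = (r + u) = 0.0679 + 0.0381 = 0.1060
F* = 4.901 · e^(0.1060 × 2/12) = 4.901 · e^0.017667 = 4.901 × 1.017824 = $4.9884
Market $5.107 > fair $4.9884: forward overpriced → cash-and-carry (buy spot, short the forward).
At maturity, profit = |F_mkt − F*| = |5.107 − 4.9884| = $0.119 per bushel

$0.119 per bushel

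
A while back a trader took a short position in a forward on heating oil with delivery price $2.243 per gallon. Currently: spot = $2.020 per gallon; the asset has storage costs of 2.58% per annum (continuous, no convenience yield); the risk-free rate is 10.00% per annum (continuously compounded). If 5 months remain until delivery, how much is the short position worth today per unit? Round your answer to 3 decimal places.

$0.110 per gallon

Current fair forward for the remaining 5 months: F = S·e^((r + u)·T), (r + u) = 0.1000 + 0.0258 = 0.1258
F = 2.020 · e^(0.1258 × 5/12) = 2.020 × 1.053815 = 2.1287
Value of long forward = (F − K)·e^(−rT) = (2.1287 − 2.243) · e^(−0.1000·5/12)
= -0.1143 × 0.959189 = -0.110
Short position value = −(long value) = $0.110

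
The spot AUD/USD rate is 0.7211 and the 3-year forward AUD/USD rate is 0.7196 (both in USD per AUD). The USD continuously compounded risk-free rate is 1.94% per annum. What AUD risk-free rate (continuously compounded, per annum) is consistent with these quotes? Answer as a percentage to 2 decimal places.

F = S·e^((r_USD − r_AUD)T) ⇒ r_AUD = r_USD − ln(F/S)/T
ln(0.7196/0.7211) = -0.002082; /(3) = -0.000694
r_AUD = 0.0194 + 0.000694 = 0.020094
r_AUD = 2.01%

2.01%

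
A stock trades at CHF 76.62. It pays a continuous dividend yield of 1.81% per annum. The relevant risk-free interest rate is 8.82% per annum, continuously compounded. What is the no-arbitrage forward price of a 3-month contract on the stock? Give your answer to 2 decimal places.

F = S·e^((r − q)T) = 76.62 · e^((0.0882 − 0.0181) × 3/12)
= 76.62 · e^0.017525 = 76.62 × 1.017679
F = CHF 77.97

CHF 77.97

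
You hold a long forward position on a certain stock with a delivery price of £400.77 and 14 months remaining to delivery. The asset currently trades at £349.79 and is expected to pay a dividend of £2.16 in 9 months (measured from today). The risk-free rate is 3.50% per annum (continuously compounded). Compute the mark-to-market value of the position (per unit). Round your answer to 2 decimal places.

-£37.05

PV(remaining dividends) I = 2.16·e^(−0.0350·9/12) = 2.1040
Current forward F = (S − I)·e^(rT) = (349.79 − 2.1040)·e^(0.0350·14/12) = 347.6860 × 1.041678 = 362.1769
Value (long) = (F − K)·e^(−rT) = (362.1769 − 400.77) × 0.959989 = -37.0490
Value = -£37.05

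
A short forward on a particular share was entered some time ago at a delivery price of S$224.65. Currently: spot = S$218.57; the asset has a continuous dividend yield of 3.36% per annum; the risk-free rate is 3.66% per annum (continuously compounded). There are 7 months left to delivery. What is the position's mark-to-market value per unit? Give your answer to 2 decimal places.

S$5.58

Current fair forward for the remaining 7 months: F = S·e^((r − q)·T), (r − q) = 0.0366 − 0.0336 = 0.0030
F = 218.57 · e^(0.0030 × 7/12) = 218.57 × 1.001752 = 218.9529
Value of long forward = (F − K)·e^(−rT) = (218.9529 − 224.65) · e^(−0.0366·7/12)
= -5.6971 × 0.978876 = -5.58
Short position value = −(long value) = S$5.58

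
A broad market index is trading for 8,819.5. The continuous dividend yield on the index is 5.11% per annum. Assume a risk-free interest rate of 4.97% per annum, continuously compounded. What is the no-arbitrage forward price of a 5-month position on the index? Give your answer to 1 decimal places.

8,814.4

F = S·e^((r − q)T) = 8819.5 · e^((0.0497 − 0.0511) × 5/12)
= 8819.5 · e^-0.000583 = 8819.5 × 0.999417
F = 8,814.4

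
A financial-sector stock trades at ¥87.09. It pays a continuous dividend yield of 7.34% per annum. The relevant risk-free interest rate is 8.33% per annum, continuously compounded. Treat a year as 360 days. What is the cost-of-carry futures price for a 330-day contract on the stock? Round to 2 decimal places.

F = S·e^((r − q)T) = 87.09 · e^((0.0833 − 0.0734) × 330/360)
= 87.09 · e^0.009075 = 87.09 × 1.009116
F = ¥87.88

¥87.88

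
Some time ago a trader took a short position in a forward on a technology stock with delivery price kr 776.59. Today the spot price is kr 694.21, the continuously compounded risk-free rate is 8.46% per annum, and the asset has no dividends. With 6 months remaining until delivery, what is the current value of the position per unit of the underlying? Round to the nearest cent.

kr 50.22

Current fair forward for the remaining 6 months: F = S·e^(r·T), r = 0.0846
F = 694.21 · e^(0.0846 × 6/12) = 694.21 × 1.043207 = 724.2047
Value of long forward = (F − K)·e^(−rT) = (724.2047 − 776.59) · e^(−0.0846·6/12)
= -52.3853 × 0.958582 = -50.22
Short position value = −(long value) = kr 50.22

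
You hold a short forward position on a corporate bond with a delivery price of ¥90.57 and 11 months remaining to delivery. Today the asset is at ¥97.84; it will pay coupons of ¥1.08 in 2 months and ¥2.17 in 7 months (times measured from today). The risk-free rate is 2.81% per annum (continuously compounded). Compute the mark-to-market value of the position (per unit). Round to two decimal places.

-¥6.36

PV(remaining coupons) I = 1.08·e^(−0.0281·2/12) + 2.17·e^(−0.0281·7/12) = 3.2097
Current forward F = (S − I)·e^(rT) = (97.84 − 3.2097)·e^(0.0281·11/12) = 94.6303 × 1.026093 = 97.0995
Value (long) = (F − K)·e^(−rT) = (97.0995 − 90.57) × 0.974571 = 6.3635
Short position value = −(long value) = -¥6.36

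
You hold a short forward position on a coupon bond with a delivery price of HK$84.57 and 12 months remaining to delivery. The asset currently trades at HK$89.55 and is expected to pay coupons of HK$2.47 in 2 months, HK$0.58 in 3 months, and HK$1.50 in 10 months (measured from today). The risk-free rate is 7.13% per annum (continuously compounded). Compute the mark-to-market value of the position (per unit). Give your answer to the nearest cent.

-HK$6.38

PV(remaining coupons) I = 2.47·e^(−0.0713·2/12) + 0.58·e^(−0.0713·3/12) + 1.50·e^(−0.0713·10/12) = 4.4240
Current forward F = (S − I)·e^(rT) = (89.55 − 4.4240)·e^(0.0713·12/12) = 85.1260 × 1.073903 = 91.4171
Value (long) = (F − K)·e^(−rT) = (91.4171 − 84.57) × 0.931182 = 6.3759
Short position value = −(long value) = -HK$6.38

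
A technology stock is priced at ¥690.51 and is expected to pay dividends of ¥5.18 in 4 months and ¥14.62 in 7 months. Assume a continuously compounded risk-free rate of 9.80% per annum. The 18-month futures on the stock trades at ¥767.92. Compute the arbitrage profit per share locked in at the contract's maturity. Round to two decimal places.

PV(dividends) I = 5.18·e^(−0.0980·4/12) + 14.62·e^(−0.0980·7/12) = 18.8212
Fair futures F* = (S − I)·e^(rT) = (690.51 − 18.8212)·e^0.147000 = 671.6888 × 1.158354 = 778.0534
Market ¥767.92 < fair 778.0534: forward underpriced → reverse cash-and-carry (short the stock, invest proceeds at r, pay the dividends, go long the forward).
Profit at T = |F_mkt − F*| = |767.92 − 778.0534| = ¥10.13 per share

¥10.13 per share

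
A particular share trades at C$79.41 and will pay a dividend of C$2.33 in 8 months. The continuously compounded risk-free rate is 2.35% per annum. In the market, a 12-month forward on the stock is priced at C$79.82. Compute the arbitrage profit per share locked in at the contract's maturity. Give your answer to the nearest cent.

C$0.87 per share

PV(dividends) I = 2.33·e^(−0.0235·8/12) = 2.2938
Fair forward F* = (S − I)·e^(rT) = (79.41 − 2.2938)·e^0.023500 = 77.1162 × 1.023778 = 78.9499
Market C$79.82 > fair 78.9499: forward overpriced → cash-and-carry (borrow at r, buy the stock and collect the dividends, short the forward).
Profit at T = |F_mkt − F*| = |79.82 − 78.9499| = C$0.87 per share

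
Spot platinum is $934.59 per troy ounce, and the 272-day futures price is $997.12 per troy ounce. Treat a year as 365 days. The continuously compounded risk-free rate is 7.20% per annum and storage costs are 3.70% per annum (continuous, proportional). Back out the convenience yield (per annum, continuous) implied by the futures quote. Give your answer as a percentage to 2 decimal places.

F = S·e^((r+u−y)T) ⇒ (r+u−y) = ln(F/S)/T
ln(997.12/934.59) = 0.064763; /T ⇒ 0.086906
y = r + u − ln(F/S)/T = 0.0720 + 0.0370 − 0.086906 = 0.022094
y = 2.21%

2.21%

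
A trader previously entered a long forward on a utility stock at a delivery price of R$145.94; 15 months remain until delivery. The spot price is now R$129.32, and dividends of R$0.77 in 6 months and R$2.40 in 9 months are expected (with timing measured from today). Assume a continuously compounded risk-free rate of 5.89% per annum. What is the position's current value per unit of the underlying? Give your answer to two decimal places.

PV(remaining dividends) I = 0.77·e^(−0.0589·6/12) + 2.40·e^(−0.0589·9/12) = 3.0439
Current forward F = (S − I)·e^(rT) = (129.32 − 3.0439)·e^(0.0589·15/12) = 126.2761 × 1.076403 = 135.9240
Value (long) = (F − K)·e^(−rT) = (135.9240 − 145.94) × 0.929020 = -9.3051
Value = -R$9.31

-R$9.31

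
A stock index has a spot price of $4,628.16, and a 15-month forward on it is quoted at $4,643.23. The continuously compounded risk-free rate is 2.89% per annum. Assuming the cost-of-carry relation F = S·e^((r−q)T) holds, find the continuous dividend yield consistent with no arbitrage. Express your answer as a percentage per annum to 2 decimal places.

2.63%

From F = S·e^((r−q)T): (r − q) = ln(F/S)/T
ln(4643.23/4628.16) = ln(1.003256) = 0.003251
(r − q) = 0.003251 / (15/12) = 0.002601
q = r − ln(F/S)/T = 0.0289 − 0.002601 = 0.026299
q = 2.63%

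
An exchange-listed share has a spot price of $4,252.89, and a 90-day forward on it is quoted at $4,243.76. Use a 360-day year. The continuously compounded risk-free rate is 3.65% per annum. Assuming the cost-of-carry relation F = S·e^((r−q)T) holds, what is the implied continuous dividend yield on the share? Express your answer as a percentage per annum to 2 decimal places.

4.51%

From F = S·e^((r−q)T): (r − q) = ln(F/S)/T
ln(4243.76/4252.89) = ln(0.997853) = -0.002149
(r − q) = -0.002149 / (90/360) = -0.008596
q = r − ln(F/S)/T = 0.0365 + 0.008596 = 0.045096
q = 4.51%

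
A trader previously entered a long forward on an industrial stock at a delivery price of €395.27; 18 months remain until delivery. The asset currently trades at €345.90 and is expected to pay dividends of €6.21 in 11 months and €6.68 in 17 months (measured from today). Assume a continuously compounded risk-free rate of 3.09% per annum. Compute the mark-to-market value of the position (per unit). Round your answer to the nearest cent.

PV(remaining dividends) I = 6.21·e^(−0.0309·11/12) + 6.68·e^(−0.0309·17/12) = 12.4305
Current forward F = (S − I)·e^(rT) = (345.90 − 12.4305)·e^(0.0309·18/12) = 333.4695 × 1.047441 = 349.2896
Value (long) = (F − K)·e^(−rT) = (349.2896 − 395.27) × 0.954708 = -43.8979
Value = -€43.90

-€43.90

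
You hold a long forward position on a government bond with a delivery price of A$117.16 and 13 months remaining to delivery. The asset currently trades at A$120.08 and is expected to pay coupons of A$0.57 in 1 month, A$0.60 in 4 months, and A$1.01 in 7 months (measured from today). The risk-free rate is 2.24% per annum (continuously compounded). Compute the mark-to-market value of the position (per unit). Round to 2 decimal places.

PV(remaining coupons) I = 0.57·e^(−0.0224·1/12) + 0.60·e^(−0.0224·4/12) + 1.01·e^(−0.0224·7/12) = 2.1614
Current forward F = (S − I)·e^(rT) = (120.08 − 2.1614)·e^(0.0224·13/12) = 117.9186 × 1.024563 = 120.8150
Value (long) = (F − K)·e^(−rT) = (120.8150 − 117.16) × 0.976025 = 3.5674
Value = A$3.57

A$3.57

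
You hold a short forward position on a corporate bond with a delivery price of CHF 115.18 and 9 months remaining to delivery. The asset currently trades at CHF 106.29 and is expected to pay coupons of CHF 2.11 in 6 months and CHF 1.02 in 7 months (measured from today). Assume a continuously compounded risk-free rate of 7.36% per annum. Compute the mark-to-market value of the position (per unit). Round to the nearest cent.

CHF 5.72

PV(remaining coupons) I = 2.11·e^(−0.0736·6/12) + 1.02·e^(−0.0736·7/12) = 3.0109
Current forward F = (S − I)·e^(rT) = (106.29 − 3.0109)·e^(0.0736·9/12) = 103.2791 × 1.056752 = 109.1404
Value (long) = (F − K)·e^(−rT) = (109.1404 − 115.18) × 0.946296 = -5.7152
Short position value = −(long value) = CHF 5.72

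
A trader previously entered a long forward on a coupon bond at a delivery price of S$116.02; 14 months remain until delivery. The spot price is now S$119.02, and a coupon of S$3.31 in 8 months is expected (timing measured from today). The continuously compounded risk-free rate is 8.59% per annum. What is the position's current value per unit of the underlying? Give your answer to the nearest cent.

PV(remaining coupons) I = 3.31·e^(−0.0859·8/12) = 3.1258
Current forward F = (S − I)·e^(rT) = (119.02 − 3.1258)·e^(0.0859·14/12) = 115.8942 × 1.105410 = 128.1106
Value (long) = (F − K)·e^(−rT) = (128.1106 − 116.02) × 0.904641 = 10.9377
Value = S$10.94

S$10.94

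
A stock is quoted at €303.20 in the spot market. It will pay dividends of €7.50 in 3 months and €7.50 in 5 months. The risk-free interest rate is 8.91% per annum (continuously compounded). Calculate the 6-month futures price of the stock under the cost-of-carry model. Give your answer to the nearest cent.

€301.79

PV(dividends) I = 7.50·e^(−0.0891·3/12) + 7.50·e^(−0.0891·5/12)
I = 7.3348 + 7.2267 = 14.5615
F = (S − I)·e^(rT) = (303.20 − 14.5615) · e^(0.0891·6/12)
= 288.6385 · e^0.044550 = 288.6385 × 1.045557 = €301.79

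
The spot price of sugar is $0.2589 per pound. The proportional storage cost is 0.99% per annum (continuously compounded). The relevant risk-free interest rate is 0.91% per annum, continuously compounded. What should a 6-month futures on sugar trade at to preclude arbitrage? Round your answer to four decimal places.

Net carry = r + u − y = 0.0091 + 0.0099 − 0.0000 = 0.0190
F = S·e^((r+u−y)T) = 0.2589 · e^(0.0190 × 6/12) = 0.2589 · e^0.009500
= 0.2589 × 1.009545 = $0.2614 per pound

$0.2614 per pound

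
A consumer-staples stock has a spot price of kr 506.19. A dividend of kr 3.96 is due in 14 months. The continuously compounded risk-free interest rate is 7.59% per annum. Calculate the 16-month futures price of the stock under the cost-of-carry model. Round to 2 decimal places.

PV(dividends) I = 3.96·e^(−0.0759·14/12)
I = 3.6244
F = (S − I)·e^(rT) = (506.19 − 3.6244) · e^(0.0759·16/12)
= 502.5656 · e^0.101200 = 502.5656 × 1.106498 = kr 556.09

kr 556.09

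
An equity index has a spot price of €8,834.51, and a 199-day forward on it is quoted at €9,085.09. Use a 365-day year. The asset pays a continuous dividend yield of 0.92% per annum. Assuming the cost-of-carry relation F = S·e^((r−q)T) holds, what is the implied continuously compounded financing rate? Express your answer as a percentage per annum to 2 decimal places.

6.05%

From F = S·e^((r−q)T): (r − q) = ln(F/S)/T
ln(9085.09/8834.51) = ln(1.028364) = 0.027969
(r − q) = 0.027969 / (199/365) = 0.051300
r = ln(F/S)/T + q = 0.051300 + 0.0092 = 0.060500
r = 6.05%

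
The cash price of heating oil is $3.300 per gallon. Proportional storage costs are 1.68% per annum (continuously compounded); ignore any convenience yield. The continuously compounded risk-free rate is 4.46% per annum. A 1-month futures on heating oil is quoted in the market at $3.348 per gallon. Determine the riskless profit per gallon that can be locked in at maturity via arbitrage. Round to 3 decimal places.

$0.031 per gallon

Fair futures: F* = S·e^(carry·T), with carry = (r + u) = 0.0446 + 0.0168 = 0.0614
F* = 3.300 · e^(0.0614 × 1/12) = 3.300 · e^0.005117 = 3.300 × 1.005130 = $3.3169
Market $3.348 > fair $3.3169: forward overpriced → cash-and-carry (buy spot, short the forward).
At maturity, profit = |F_mkt − F*| = |3.348 − 3.3169| = $0.031 per gallon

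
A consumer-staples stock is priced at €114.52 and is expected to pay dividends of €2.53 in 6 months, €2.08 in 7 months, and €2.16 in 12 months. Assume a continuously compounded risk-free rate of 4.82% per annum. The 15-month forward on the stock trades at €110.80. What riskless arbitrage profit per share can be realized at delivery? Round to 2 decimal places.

€3.87 per share

PV(dividends) I = 2.53·e^(−0.0482·6/12) + 2.08·e^(−0.0482·7/12) + 2.16·e^(−0.0482·12/12) = 6.5504
Fair forward F* = (S − I)·e^(rT) = (114.52 − 6.5504)·e^0.060250 = 107.9696 × 1.062102 = 114.6747
Market €110.80 < fair 114.6747: forward underpriced → reverse cash-and-carry (short the stock, invest proceeds at r, pay the dividends, go long the forward).
Profit at T = |F_mkt − F*| = |110.80 − 114.6747| = €3.87 per share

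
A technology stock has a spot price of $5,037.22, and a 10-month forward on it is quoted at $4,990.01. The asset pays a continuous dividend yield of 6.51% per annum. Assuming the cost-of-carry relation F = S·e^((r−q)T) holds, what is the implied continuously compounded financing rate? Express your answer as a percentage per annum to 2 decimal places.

5.38%

From F = S·e^((r−q)T): (r − q) = ln(F/S)/T
ln(4990.01/5037.22) = ln(0.990628) = -0.009416
(r − q) = -0.009416 / (10/12) = -0.011299
r = ln(F/S)/T + q = -0.011299 + 0.0651 = 0.053801
r = 5.38%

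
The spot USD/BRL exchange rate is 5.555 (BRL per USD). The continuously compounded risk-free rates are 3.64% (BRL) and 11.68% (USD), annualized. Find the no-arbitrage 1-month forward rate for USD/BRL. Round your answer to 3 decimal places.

5.518

F = S·e^((r_BRL − r_USD)T) = 5.555 · e^((0.0364 − 0.1168) × 1/12)
= 5.555 · e^-0.006700 = 5.555 × 0.993322
F = 5.518 BRL per USD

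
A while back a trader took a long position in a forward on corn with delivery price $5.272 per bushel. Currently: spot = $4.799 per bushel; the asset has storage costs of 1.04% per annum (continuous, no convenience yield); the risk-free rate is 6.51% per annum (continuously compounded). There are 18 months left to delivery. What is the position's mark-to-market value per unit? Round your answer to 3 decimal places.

$0.093 per bushel

Current fair forward for the remaining 18 months: F = S·e^((r + u)·T), (r + u) = 0.0651 + 0.0104 = 0.0755
F = 4.799 · e^(0.0755 × 18/12) = 4.799 × 1.119912 = 5.3745
Value of long forward = (F − K)·e^(−rT) = (5.3745 − 5.272) · e^(−0.0651·18/12)
= 0.1025 × 0.906966 = 0.093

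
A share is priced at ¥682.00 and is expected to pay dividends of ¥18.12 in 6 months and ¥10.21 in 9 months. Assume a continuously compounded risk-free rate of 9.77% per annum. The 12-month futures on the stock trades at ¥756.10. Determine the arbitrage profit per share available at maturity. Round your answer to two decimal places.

PV(dividends) I = 18.12·e^(−0.0977·6/12) + 10.21·e^(−0.0977·9/12) = 26.7447
Fair futures F* = (S − I)·e^(rT) = (682.00 − 26.7447)·e^0.097700 = 655.2553 × 1.102632 = 722.5055
Market ¥756.10 > fair 722.5055: forward overpriced → cash-and-carry (borrow at r, buy the stock and collect the dividends, short the forward).
Profit at T = |F_mkt − F*| = |756.10 − 722.5055| = ¥33.59 per share

¥33.59 per share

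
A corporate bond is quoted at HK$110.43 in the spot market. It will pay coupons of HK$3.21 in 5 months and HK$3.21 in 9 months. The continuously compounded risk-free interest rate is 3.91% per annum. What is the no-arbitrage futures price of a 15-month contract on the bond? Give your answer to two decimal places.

HK$109.37

PV(coupons) I = 3.21·e^(−0.0391·5/12) + 3.21·e^(−0.0391·9/12)
I = 3.1581 + 3.1172 = 6.2753
F = (S − I)·e^(rT) = (110.43 − 6.2753) · e^(0.0391·15/12)
= 104.1547 · e^0.048875 = 104.1547 × 1.050089 = HK$109.37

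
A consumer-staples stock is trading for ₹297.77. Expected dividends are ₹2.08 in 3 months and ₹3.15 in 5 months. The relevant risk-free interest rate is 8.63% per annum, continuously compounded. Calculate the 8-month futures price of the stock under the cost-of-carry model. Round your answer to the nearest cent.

₹310.03

PV(dividends) I = 2.08·e^(−0.0863·3/12) + 3.15·e^(−0.0863·5/12)
I = 2.0356 + 3.0387 = 5.0743
F = (S − I)·e^(rT) = (297.77 − 5.0743) · e^(0.0863·8/12)
= 292.6957 · e^0.057533 = 292.6957 × 1.059220 = ₹310.03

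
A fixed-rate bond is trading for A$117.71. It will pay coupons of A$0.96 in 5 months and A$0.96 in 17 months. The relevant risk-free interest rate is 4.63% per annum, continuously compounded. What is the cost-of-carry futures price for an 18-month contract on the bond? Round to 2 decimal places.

A$124.20

PV(coupons) I = 0.96·e^(−0.0463·5/12) + 0.96·e^(−0.0463·17/12)
I = 0.9417 + 0.8991 = 1.8408
F = (S − I)·e^(rT) = (117.71 − 1.8408) · e^(0.0463·18/12)
= 115.8692 · e^0.069450 = 115.8692 × 1.071918 = A$124.20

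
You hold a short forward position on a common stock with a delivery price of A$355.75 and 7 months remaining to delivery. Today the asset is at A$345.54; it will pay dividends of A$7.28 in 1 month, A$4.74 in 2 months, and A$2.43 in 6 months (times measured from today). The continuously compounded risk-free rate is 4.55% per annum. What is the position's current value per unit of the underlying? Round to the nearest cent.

PV(remaining dividends) I = 7.28·e^(−0.0455·1/12) + 4.74·e^(−0.0455·2/12) + 2.43·e^(−0.0455·6/12) = 14.3320
Current forward F = (S − I)·e^(rT) = (345.54 − 14.3320)·e^(0.0455·7/12) = 331.2080 × 1.026897 = 340.1165
Value (long) = (F − K)·e^(−rT) = (340.1165 − 355.75) × 0.973807 = -15.2240
Short position value = −(long value) = A$15.22

A$15.22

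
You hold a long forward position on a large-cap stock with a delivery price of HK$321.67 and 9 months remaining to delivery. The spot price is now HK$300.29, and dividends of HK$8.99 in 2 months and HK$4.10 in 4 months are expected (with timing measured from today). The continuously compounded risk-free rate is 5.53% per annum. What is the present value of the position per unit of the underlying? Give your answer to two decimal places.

PV(remaining dividends) I = 8.99·e^(−0.0553·2/12) + 4.10·e^(−0.0553·4/12) = 12.9326
Current forward F = (S − I)·e^(rT) = (300.29 − 12.9326)·e^(0.0553·9/12) = 287.3574 × 1.042347 = 299.5261
Value (long) = (F − K)·e^(−rT) = (299.5261 − 321.67) × 0.959373 = -21.2443
Value = -HK$21.24

-HK$21.24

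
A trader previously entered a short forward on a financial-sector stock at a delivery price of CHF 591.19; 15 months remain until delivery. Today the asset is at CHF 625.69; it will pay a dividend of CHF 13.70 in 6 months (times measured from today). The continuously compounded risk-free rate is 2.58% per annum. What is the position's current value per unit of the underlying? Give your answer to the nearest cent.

PV(remaining dividends) I = 13.70·e^(−0.0258·6/12) = 13.5244
Current forward F = (S − I)·e^(rT) = (625.69 − 13.5244)·e^(0.0258·15/12) = 612.1656 × 1.032776 = 632.2299
Value (long) = (F − K)·e^(−rT) = (632.2299 − 591.19) × 0.968264 = 39.7375
Short position value = −(long value) = -CHF 39.74

-CHF 39.74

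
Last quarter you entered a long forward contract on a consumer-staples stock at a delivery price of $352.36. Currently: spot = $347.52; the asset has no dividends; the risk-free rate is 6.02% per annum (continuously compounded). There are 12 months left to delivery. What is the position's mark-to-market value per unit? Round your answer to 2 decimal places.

$15.75

Current fair forward for the remaining 12 months: F = S·e^(r·T), r = 0.0602
F = 347.52 · e^(0.0602 × 12/12) = 347.52 × 1.062049 = 369.0833
Value of long forward = (F − K)·e^(−rT) = (369.0833 − 352.36) · e^(−0.0602·12/12)
= 16.7233 × 0.941576 = 15.75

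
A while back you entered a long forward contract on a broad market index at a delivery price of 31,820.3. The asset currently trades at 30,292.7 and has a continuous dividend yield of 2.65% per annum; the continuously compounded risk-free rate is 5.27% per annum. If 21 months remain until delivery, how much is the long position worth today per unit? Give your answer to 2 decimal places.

Current fair forward for the remaining 21 months: F = S·e^((r − q)·T), (r − q) = 0.0527 − 0.0265 = 0.0262
F = 30292.7 · e^(0.0262 × 21/12) = 30292.7 × 1.04691736 = 31713.9535
Value of long forward = (F − K)·e^(−rT) = (31713.9535 − 31820.3) · e^(−0.0527·21/12)
= -106.3465 × 0.91189995 = -96.98

-96.98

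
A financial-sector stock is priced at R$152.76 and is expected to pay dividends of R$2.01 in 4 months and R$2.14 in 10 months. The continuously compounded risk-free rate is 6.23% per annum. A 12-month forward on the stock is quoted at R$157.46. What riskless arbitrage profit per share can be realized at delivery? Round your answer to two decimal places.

R$0.86 per share

PV(dividends) I = 2.01·e^(−0.0623·4/12) + 2.14·e^(−0.0623·10/12) = 4.0004
Fair forward F* = (S − I)·e^(rT) = (152.76 − 4.0004)·e^0.062300 = 148.7596 × 1.064282 = 158.3222
Market R$157.46 < fair 158.3222: forward underpriced → reverse cash-and-carry (short the stock, invest proceeds at r, pay the dividends, go long the forward).
Profit at T = |F_mkt − F*| = |157.46 − 158.3222| = R$0.86 per share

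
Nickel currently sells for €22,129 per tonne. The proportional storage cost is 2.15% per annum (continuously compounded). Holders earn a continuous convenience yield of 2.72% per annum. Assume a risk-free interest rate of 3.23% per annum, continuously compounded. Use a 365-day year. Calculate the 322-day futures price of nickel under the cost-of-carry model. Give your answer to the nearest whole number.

€22,654 per tonne

Net carry = r + u − y = 0.0323 + 0.0215 − 0.0272 = 0.0266
F = S·e^((r+u−y)T) = 22129 · e^(0.0266 × 322/365) = 22129 · e^0.023466
= 22129 × 1.023743 = €22,654 per tonne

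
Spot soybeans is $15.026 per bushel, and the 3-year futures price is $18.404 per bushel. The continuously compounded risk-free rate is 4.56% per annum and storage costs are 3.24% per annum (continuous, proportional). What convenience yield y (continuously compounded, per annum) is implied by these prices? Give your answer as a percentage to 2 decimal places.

1.04%

F = S·e^((r+u−y)T) ⇒ (r+u−y) = ln(F/S)/T
ln(18.404/15.026) = 0.202786; /T ⇒ 0.067595
y = r + u − ln(F/S)/T = 0.0456 + 0.0324 − 0.067595 = 0.010405
y = 1.04%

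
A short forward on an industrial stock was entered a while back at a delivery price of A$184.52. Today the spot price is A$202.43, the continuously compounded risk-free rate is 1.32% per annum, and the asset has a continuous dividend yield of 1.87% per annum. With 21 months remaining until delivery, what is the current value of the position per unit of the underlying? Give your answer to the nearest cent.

Current fair forward for the remaining 21 months: F = S·e^((r − q)·T), (r − q) = 0.0132 − 0.0187 = -0.0055
F = 202.43 · e^(-0.0055 × 21/12) = 202.43 × 0.990421 = 200.4909
Value of long forward = (F − K)·e^(−rT) = (200.4909 − 184.52) · e^(−0.0132·21/12)
= 15.9709 × 0.977165 = 15.61
Short position value = −(long value) = -A$15.61

-A$15.61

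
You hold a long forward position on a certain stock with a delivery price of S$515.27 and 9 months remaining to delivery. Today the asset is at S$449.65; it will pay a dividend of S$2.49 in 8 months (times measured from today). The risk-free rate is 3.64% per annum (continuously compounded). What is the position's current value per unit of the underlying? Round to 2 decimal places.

PV(remaining dividends) I = 2.49·e^(−0.0364·8/12) = 2.4303
Current forward F = (S − I)·e^(rT) = (449.65 − 2.4303)·e^(0.0364·9/12) = 447.2197 × 1.027676 = 459.5970
Value (long) = (F − K)·e^(−rT) = (459.5970 − 515.27) × 0.973069 = -54.1737
Value = -S$54.17

-S$54.17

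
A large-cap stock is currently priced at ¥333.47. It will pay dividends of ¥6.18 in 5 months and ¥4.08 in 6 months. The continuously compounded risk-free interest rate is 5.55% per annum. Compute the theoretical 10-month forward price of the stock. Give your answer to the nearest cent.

¥338.77

PV(dividends) I = 6.18·e^(−0.0555·5/12) + 4.08·e^(−0.0555·6/12)
I = 6.0387 + 3.9683 = 10.0070
F = (S − I)·e^(rT) = (333.47 − 10.0070) · e^(0.0555·10/12)
= 323.4630 · e^0.046250 = 323.4630 × 1.047336 = ¥338.77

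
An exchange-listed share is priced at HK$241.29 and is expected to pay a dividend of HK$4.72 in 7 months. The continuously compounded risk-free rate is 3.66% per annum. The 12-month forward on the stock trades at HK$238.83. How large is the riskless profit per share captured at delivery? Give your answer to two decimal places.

HK$6.66 per share

PV(dividends) I = 4.72·e^(−0.0366·7/12) = 4.6203
Fair forward F* = (S − I)·e^(rT) = (241.29 − 4.6203)·e^0.036600 = 236.6697 × 1.037278 = 245.4923
Market HK$238.83 < fair 245.4923: forward underpriced → reverse cash-and-carry (short the stock, invest proceeds at r, pay the dividends, go long the forward).
Profit at T = |F_mkt − F*| = |238.83 − 245.4923| = HK$6.66 per share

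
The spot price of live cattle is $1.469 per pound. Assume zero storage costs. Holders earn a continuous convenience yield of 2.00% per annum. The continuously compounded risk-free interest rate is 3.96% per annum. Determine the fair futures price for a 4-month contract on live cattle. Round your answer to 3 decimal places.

Net carry = r + u − y = 0.0396 + 0.0000 − 0.0200 = 0.0196
F = S·e^((r+u−y)T) = 1.469 · e^(0.0196 × 4/12) = 1.469 · e^0.006533
= 1.469 × 1.006554 = $1.479 per pound

$1.479 per pound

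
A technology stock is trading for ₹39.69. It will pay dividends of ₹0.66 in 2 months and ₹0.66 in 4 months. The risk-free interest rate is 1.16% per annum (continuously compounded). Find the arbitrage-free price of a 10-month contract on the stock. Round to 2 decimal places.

PV(dividends) I = 0.66·e^(−0.0116·2/12) + 0.66·e^(−0.0116·4/12)
I = 0.6587 + 0.6575 = 1.3162
F = (S − I)·e^(rT) = (39.69 − 1.3162) · e^(0.0116·10/12)
= 38.3738 · e^0.009667 = 38.3738 × 1.009714 = ₹38.75

₹38.75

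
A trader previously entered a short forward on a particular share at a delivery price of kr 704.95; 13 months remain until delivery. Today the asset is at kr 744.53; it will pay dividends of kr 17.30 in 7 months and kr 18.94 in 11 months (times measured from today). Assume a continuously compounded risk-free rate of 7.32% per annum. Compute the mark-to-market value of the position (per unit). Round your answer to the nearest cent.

PV(remaining dividends) I = 17.30·e^(−0.0732·7/12) + 18.94·e^(−0.0732·11/12) = 34.2877
Current forward F = (S − I)·e^(rT) = (744.53 − 34.2877)·e^(0.0732·13/12) = 710.2423 × 1.082529 = 768.8579
Value (long) = (F − K)·e^(−rT) = (768.8579 − 704.95) × 0.923763 = 59.0358
Short position value = −(long value) = -kr 59.04

-kr 59.04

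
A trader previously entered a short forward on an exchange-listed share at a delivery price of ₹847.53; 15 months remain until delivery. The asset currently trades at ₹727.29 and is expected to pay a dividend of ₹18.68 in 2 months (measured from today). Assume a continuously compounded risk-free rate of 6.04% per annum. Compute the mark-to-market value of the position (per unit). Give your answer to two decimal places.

PV(remaining dividends) I = 18.68·e^(−0.0604·2/12) = 18.4929
Current forward F = (S − I)·e^(rT) = (727.29 − 18.4929)·e^(0.0604·15/12) = 708.7971 × 1.078423 = 764.3831
Value (long) = (F − K)·e^(−rT) = (764.3831 − 847.53) × 0.927280 = -77.1005
Short position value = −(long value) = ₹77.10

₹77.10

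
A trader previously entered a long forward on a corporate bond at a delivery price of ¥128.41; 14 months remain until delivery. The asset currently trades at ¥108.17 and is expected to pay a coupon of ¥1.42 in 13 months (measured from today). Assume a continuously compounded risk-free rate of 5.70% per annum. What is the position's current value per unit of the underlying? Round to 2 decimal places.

PV(remaining coupons) I = 1.42·e^(−0.0570·13/12) = 1.3350
Current forward F = (S − I)·e^(rT) = (108.17 − 1.3350)·e^(0.0570·14/12) = 106.8350 × 1.068761 = 114.1811
Value (long) = (F − K)·e^(−rT) = (114.1811 − 128.41) × 0.935663 = -13.3135
Value = -¥13.31

-¥13.31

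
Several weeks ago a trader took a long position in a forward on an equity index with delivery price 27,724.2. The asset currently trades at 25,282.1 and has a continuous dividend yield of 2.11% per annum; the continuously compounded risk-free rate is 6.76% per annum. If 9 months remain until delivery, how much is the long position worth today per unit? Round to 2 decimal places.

-1468.46

Current fair forward for the remaining 9 months: F = S·e^((r − q)·T), (r − q) = 0.0676 − 0.0211 = 0.0465
F = 25282.1 · e^(0.0465 × 9/12) = 25282.1 × 1.03549026 = 26179.3683
Value of long forward = (F − K)·e^(−rT) = (26179.3683 − 27724.2) · e^(−0.0676·9/12)
= -1544.8317 × 0.95056380 = -1468.46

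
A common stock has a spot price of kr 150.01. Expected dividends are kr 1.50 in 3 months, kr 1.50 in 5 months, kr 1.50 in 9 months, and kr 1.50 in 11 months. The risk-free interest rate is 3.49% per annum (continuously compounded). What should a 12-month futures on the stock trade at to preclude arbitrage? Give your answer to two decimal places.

kr 149.25

PV(dividends) I = 1.50·e^(−0.0349·3/12) + 1.50·e^(−0.0349·5/12) + 1.50·e^(−0.0349·9/12) + 1.50·e^(−0.0349·11/12)
I = 1.4870 + 1.4783 + 1.4612 + 1.4528 = 5.8793
F = (S − I)·e^(rT) = (150.01 − 5.8793) · e^(0.0349·12/12)
= 144.1307 · e^0.034900 = 144.1307 × 1.035516 = kr 149.25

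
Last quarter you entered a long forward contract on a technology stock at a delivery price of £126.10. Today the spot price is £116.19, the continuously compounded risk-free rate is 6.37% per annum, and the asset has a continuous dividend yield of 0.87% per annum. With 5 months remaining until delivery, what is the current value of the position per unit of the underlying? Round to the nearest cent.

-£7.03

Current fair forward for the remaining 5 months: F = S·e^((r − q)·T), (r − q) = 0.0637 − 0.0087 = 0.0550
F = 116.19 · e^(0.0550 × 5/12) = 116.19 × 1.023181 = 118.8834
Value of long forward = (F − K)·e^(−rT) = (118.8834 − 126.10) · e^(−0.0637·5/12)
= -7.2166 × 0.973807 = -7.03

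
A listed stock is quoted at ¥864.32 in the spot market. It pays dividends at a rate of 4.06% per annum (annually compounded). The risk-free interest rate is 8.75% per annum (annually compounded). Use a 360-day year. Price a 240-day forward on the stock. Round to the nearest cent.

F = S · (1+r)^T / (1+q)^T
= 864.32 × 1.057514 / 1.026887 = 864.32 × 1.029825
F = ¥890.10

¥890.10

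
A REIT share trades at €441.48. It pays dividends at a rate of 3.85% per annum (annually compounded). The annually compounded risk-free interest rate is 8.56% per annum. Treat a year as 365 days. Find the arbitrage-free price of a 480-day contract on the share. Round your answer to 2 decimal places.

€468.00

F = S · (1+r)^T / (1+q)^T
= 441.48 × 1.114059 / 1.050935 = 441.48 × 1.060065
F = €468.00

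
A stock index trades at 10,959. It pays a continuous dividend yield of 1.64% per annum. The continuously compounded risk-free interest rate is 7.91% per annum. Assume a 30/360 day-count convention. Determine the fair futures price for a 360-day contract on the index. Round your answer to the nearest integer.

F = S·e^((r − q)T) = 10959 · e^((0.0791 − 0.0164) × 360/360)
= 10959 · e^0.062700 = 10959 × 1.064707
F = 11,668

11,668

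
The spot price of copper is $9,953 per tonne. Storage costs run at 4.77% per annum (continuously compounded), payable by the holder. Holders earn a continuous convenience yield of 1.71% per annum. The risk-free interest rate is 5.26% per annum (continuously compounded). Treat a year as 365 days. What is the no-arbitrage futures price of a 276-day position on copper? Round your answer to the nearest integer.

Net carry = r + u − y = 0.0526 + 0.0477 − 0.0171 = 0.0832
F = S·e^((r+u−y)T) = 9953 · e^(0.0832 × 276/365) = 9953 · e^0.062913
= 9953 × 1.064934 = $10,599 per tonne

$10,599 per tonne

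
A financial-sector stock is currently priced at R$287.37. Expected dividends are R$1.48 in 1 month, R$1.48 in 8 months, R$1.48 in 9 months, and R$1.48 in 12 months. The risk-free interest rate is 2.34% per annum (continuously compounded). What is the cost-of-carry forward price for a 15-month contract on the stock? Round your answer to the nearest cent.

PV(dividends) I = 1.48·e^(−0.0234·1/12) + 1.48·e^(−0.0234·8/12) + 1.48·e^(−0.0234·9/12) + 1.48·e^(−0.0234·12/12)
I = 1.4771 + 1.4571 + 1.4543 + 1.4458 = 5.8343
F = (S − I)·e^(rT) = (287.37 − 5.8343) · e^(0.0234·15/12)
= 281.5357 · e^0.029250 = 281.5357 × 1.029682 = R$289.89

R$289.89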